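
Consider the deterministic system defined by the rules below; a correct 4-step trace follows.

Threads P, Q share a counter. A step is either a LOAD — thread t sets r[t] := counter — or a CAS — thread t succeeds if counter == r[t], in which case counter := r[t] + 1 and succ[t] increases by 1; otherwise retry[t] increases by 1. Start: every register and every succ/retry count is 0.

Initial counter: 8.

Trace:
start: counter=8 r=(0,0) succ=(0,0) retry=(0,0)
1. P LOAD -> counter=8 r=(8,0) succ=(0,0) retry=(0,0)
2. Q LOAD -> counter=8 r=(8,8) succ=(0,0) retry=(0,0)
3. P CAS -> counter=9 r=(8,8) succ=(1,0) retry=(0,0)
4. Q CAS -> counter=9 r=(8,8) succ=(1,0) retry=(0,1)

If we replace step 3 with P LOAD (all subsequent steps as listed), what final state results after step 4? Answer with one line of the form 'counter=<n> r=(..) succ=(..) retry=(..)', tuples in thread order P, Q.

(re-executing from step 3 with the substitution; state before step 3: counter=8 r=(8,8) succ=(0,0) retry=(0,0))
3. P LOAD -> counter=8 r=(8,8) succ=(0,0) retry=(0,0)
4. Q CAS -> counter=9 r=(8,8) succ=(0,1) retry=(0,0)

counter=9 r=(8,8) succ=(0,1) retry=(0,0)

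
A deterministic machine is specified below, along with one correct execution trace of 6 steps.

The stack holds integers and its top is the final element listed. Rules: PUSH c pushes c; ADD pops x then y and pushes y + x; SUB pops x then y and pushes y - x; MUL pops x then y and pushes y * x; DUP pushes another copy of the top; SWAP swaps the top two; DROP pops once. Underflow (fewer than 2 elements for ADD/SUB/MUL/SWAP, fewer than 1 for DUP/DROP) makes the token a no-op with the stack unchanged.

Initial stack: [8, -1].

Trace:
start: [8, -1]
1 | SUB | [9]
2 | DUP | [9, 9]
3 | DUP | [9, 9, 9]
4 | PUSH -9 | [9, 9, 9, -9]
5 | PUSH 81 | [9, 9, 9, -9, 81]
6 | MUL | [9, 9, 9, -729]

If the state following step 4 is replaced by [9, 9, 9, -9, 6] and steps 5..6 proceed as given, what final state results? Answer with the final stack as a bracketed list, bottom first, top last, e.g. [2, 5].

state after step 4 := [9, 9, 9, -9, 6]
5 | PUSH 81 | [9, 9, 9, -9, 6, 81]
6 | MUL | [9, 9, 9, -9, 486]

[9, 9, 9, -9, 486]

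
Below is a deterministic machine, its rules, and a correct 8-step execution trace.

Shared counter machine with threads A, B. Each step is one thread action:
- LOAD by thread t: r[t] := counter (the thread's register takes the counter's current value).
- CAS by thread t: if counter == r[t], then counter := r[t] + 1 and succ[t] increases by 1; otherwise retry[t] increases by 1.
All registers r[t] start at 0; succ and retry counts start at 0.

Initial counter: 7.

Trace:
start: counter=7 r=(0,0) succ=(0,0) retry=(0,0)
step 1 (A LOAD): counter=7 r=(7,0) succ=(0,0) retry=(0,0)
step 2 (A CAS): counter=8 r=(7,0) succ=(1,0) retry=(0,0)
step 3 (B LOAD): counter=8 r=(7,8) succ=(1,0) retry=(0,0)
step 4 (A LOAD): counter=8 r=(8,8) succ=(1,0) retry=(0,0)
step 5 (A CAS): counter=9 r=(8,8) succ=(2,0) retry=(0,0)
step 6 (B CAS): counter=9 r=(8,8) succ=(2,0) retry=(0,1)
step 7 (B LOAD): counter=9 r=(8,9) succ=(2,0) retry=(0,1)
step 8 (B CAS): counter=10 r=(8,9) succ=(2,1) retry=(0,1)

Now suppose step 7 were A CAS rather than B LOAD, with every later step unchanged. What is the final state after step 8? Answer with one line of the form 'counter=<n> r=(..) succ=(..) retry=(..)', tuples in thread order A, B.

(re-executing from step 7 with the substitution; state before step 7: counter=9 r=(8,8) succ=(2,0) retry=(0,1))
step 7 (A CAS): counter=9 r=(8,8) succ=(2,0) retry=(1,1)
step 8 (B CAS): counter=9 r=(8,8) succ=(2,0) retry=(1,2)

counter=9 r=(8,8) succ=(2,0) retry=(1,2)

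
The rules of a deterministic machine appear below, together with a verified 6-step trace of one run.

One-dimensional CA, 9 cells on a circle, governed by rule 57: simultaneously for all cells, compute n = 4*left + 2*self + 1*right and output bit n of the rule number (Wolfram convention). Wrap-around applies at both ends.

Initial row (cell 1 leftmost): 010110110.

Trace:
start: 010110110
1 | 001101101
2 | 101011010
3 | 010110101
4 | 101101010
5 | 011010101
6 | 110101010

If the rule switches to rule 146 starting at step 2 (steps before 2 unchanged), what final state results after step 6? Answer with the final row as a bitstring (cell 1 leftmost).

000100010

(re-executing steps 2..6 under rule 146; state before step 2: 001101101)
2 | 110000000
3 | 001000001
4 | 110100010
5 | 000010100
6 | 000100010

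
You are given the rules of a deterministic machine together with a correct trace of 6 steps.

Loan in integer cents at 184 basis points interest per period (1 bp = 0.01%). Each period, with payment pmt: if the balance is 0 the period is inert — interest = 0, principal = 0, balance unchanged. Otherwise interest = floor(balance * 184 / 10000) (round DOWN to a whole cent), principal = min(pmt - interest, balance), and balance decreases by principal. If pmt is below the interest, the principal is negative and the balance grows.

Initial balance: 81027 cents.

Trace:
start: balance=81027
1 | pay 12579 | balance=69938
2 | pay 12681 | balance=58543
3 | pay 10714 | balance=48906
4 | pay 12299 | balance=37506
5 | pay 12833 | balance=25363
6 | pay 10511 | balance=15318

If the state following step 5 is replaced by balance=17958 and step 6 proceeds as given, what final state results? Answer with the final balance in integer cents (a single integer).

7777

state after step 5 := balance=17958
6 | pay 10511 | balance=7777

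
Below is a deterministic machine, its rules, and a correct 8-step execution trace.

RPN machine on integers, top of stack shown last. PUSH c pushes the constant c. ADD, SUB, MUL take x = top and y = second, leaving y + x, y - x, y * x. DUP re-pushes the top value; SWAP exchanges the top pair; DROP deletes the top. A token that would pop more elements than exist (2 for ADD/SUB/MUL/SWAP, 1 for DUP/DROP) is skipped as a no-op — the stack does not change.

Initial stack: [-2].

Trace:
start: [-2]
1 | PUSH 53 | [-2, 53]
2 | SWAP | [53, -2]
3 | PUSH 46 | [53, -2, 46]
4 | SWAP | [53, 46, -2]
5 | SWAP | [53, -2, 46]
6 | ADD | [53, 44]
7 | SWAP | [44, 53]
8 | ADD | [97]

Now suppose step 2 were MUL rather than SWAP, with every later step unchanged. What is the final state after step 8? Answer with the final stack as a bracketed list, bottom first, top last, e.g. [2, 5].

[-60]

(re-executing from step 2 with the substitution; state before step 2: [-2, 53])
2 | MUL | [-106]
3 | PUSH 46 | [-106, 46]
4 | SWAP | [46, -106]
5 | SWAP | [-106, 46]
6 | ADD | [-60]
7 | SWAP | [-60]
8 | ADD | [-60]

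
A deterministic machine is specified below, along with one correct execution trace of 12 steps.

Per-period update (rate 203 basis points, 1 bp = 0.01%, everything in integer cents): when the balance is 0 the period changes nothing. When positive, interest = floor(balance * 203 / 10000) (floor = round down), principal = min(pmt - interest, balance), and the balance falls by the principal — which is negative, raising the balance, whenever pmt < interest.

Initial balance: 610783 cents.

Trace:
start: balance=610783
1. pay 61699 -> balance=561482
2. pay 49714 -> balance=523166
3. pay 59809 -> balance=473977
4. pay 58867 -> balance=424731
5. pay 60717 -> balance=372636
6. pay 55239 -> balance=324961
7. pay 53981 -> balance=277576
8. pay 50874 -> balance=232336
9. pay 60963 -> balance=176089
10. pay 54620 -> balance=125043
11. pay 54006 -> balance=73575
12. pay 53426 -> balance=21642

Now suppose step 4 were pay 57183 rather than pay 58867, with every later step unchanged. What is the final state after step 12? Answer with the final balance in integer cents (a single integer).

(re-executing from step 4 with the substitution; state before step 4: balance=473977)
4. pay 57183 -> balance=426415
5. pay 60717 -> balance=374354
6. pay 55239 -> balance=326714
7. pay 53981 -> balance=279365
8. pay 50874 -> balance=234162
9. pay 60963 -> balance=177952
10. pay 54620 -> balance=126944
11. pay 54006 -> balance=75514
12. pay 53426 -> balance=23620

23620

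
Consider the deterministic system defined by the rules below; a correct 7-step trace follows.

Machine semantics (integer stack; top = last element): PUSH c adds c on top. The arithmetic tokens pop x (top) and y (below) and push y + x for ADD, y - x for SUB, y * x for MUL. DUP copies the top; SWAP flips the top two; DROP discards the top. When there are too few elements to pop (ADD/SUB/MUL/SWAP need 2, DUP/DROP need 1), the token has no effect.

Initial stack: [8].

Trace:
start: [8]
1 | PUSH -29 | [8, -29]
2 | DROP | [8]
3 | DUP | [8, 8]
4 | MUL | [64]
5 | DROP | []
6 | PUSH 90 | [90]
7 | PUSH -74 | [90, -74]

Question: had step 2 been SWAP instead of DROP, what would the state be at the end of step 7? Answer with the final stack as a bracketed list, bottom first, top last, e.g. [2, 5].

(re-executing from step 2 with the substitution; state before step 2: [8, -29])
2 | SWAP | [-29, 8]
3 | DUP | [-29, 8, 8]
4 | MUL | [-29, 64]
5 | DROP | [-29]
6 | PUSH 90 | [-29, 90]
7 | PUSH -74 | [-29, 90, -74]

[-29, 90, -74]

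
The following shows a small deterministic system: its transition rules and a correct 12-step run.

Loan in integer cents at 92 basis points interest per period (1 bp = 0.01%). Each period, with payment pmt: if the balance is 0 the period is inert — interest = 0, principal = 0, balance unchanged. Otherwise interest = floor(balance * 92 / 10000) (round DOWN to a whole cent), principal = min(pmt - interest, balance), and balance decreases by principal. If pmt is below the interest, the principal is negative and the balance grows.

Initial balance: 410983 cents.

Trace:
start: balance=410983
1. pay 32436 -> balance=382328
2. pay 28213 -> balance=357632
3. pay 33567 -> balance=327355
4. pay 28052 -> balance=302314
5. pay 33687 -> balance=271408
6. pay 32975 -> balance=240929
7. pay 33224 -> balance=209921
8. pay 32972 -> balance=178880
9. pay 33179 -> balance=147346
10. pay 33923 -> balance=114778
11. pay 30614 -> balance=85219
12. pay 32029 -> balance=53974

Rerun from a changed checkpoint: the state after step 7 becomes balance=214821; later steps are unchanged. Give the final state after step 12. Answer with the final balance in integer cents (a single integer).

state after step 7 := balance=214821
8. pay 32972 -> balance=183825
9. pay 33179 -> balance=152337
10. pay 33923 -> balance=119815
11. pay 30614 -> balance=90303
12. pay 32029 -> balance=59104

59104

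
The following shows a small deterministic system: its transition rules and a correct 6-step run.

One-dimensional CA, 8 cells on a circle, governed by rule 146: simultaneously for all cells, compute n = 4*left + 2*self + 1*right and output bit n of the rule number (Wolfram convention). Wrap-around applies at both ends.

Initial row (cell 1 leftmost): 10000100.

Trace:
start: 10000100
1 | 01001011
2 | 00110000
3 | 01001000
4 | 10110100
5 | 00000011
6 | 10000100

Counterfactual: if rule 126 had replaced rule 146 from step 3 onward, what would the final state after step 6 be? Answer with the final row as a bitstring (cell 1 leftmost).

(re-executing steps 3..6 under rule 126; state before step 3: 00110000)
3 | 01111000
4 | 11001100
5 | 11111111
6 | 00000000

00000000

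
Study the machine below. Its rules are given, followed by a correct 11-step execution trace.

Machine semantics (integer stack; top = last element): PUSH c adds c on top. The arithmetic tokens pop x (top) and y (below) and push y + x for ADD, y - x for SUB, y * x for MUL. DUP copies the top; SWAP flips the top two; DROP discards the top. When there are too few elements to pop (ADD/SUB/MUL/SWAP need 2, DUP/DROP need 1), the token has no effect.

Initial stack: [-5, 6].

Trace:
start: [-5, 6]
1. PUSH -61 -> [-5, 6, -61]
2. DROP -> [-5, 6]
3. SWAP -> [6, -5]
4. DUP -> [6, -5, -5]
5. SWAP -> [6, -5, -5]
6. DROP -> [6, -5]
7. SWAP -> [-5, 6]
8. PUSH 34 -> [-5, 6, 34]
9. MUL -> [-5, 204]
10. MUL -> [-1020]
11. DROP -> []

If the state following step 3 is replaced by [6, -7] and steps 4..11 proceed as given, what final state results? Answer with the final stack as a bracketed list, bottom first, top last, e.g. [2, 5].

[]

state after step 3 := [6, -7]
4. DUP -> [6, -7, -7]
5. SWAP -> [6, -7, -7]
6. DROP -> [6, -7]
7. SWAP -> [-7, 6]
8. PUSH 34 -> [-7, 6, 34]
9. MUL -> [-7, 204]
10. MUL -> [-1428]
11. DROP -> []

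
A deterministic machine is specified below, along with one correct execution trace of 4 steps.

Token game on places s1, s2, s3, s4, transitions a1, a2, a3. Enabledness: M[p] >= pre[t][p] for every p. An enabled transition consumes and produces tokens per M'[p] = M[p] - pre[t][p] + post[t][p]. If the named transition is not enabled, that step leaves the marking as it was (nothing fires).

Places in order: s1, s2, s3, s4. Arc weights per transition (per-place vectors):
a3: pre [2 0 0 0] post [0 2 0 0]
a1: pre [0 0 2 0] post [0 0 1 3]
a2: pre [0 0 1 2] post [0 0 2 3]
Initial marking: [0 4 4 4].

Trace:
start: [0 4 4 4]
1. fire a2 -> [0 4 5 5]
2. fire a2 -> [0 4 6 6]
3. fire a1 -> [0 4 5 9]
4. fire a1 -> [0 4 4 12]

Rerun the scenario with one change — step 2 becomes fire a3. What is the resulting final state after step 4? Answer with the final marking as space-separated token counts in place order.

0 4 3 11

(re-executing from step 2 with the substitution; state before step 2: [0 4 5 5])
2. fire a3 -> [0 4 5 5]
3. fire a1 -> [0 4 4 8]
4. fire a1 -> [0 4 3 11]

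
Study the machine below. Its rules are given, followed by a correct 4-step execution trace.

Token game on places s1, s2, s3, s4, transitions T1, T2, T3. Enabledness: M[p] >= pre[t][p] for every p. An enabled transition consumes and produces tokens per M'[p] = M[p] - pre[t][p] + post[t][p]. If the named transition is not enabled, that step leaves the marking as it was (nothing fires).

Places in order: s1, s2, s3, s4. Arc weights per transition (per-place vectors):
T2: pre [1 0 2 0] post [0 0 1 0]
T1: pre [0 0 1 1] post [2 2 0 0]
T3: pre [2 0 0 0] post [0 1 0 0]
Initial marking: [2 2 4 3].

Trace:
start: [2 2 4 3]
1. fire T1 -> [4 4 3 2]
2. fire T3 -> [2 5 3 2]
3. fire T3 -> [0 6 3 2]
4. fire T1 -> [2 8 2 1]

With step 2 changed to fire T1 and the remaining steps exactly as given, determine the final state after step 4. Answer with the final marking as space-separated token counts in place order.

6 9 1 0

(re-executing from step 2 with the substitution; state before step 2: [4 4 3 2])
2. fire T1 -> [6 6 2 1]
3. fire T3 -> [4 7 2 1]
4. fire T1 -> [6 9 1 0]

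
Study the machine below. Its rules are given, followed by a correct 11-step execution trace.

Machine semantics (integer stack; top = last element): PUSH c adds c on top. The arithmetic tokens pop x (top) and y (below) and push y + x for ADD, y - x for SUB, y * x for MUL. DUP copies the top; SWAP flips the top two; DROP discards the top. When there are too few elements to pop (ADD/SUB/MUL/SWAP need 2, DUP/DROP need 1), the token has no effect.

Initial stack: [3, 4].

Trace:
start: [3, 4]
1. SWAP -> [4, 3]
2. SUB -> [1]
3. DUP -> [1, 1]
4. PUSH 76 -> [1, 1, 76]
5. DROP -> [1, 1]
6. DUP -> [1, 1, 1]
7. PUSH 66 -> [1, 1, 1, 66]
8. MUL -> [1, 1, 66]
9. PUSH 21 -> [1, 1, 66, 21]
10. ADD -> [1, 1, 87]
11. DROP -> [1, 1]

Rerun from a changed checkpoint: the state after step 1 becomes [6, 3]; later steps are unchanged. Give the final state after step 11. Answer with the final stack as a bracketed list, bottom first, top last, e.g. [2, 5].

state after step 1 := [6, 3]
2. SUB -> [3]
3. DUP -> [3, 3]
4. PUSH 76 -> [3, 3, 76]
5. DROP -> [3, 3]
6. DUP -> [3, 3, 3]
7. PUSH 66 -> [3, 3, 3, 66]
8. MUL -> [3, 3, 198]
9. PUSH 21 -> [3, 3, 198, 21]
10. ADD -> [3, 3, 219]
11. DROP -> [3, 3]

[3, 3]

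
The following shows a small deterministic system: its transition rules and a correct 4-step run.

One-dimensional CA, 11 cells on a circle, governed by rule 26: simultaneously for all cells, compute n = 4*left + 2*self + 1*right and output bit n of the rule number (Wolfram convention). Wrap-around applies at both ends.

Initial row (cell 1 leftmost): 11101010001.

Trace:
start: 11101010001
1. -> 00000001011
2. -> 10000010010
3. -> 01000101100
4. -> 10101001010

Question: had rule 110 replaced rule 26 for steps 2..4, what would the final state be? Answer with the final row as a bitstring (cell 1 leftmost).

(re-executing steps 2..4 under rule 110; state before step 2: 00000001011)
2. -> 00000011111
3. -> 00000110001
4. -> 00001110011

00001110011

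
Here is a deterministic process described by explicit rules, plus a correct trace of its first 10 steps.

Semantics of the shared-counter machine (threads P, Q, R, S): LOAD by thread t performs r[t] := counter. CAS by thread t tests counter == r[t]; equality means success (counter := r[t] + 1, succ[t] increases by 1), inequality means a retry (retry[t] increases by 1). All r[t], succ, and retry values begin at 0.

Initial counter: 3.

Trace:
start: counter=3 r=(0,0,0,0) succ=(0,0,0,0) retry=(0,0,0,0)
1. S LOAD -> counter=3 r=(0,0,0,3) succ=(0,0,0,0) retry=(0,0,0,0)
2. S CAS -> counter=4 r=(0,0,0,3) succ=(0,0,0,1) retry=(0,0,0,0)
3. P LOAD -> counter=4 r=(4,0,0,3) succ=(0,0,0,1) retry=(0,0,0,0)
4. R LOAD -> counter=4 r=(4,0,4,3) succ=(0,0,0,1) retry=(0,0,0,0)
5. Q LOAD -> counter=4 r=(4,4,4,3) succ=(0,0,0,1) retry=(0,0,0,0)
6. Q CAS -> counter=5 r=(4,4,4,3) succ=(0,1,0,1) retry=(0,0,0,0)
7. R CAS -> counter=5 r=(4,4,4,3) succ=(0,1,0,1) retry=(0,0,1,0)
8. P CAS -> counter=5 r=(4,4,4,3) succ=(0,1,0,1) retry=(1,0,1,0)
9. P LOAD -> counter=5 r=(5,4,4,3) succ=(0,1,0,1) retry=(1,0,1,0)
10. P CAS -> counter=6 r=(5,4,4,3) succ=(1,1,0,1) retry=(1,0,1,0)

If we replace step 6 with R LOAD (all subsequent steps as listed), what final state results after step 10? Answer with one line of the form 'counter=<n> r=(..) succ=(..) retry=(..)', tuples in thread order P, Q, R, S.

(re-executing from step 6 with the substitution; state before step 6: counter=4 r=(4,4,4,3) succ=(0,0,0,1) retry=(0,0,0,0))
6. R LOAD -> counter=4 r=(4,4,4,3) succ=(0,0,0,1) retry=(0,0,0,0)
7. R CAS -> counter=5 r=(4,4,4,3) succ=(0,0,1,1) retry=(0,0,0,0)
8. P CAS -> counter=5 r=(4,4,4,3) succ=(0,0,1,1) retry=(1,0,0,0)
9. P LOAD -> counter=5 r=(5,4,4,3) succ=(0,0,1,1) retry=(1,0,0,0)
10. P CAS -> counter=6 r=(5,4,4,3) succ=(1,0,1,1) retry=(1,0,0,0)

counter=6 r=(5,4,4,3) succ=(1,0,1,1) retry=(1,0,0,0)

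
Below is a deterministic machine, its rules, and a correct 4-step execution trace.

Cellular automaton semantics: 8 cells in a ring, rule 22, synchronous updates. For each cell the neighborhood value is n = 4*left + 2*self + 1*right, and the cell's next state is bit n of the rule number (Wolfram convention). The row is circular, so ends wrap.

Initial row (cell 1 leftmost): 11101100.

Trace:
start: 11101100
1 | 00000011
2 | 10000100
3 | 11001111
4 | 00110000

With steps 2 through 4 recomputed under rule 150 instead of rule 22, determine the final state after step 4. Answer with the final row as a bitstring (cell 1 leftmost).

10110111

(re-executing steps 2..4 under rule 150; state before step 2: 00000011)
2 | 10000100
3 | 11001111
4 | 10110111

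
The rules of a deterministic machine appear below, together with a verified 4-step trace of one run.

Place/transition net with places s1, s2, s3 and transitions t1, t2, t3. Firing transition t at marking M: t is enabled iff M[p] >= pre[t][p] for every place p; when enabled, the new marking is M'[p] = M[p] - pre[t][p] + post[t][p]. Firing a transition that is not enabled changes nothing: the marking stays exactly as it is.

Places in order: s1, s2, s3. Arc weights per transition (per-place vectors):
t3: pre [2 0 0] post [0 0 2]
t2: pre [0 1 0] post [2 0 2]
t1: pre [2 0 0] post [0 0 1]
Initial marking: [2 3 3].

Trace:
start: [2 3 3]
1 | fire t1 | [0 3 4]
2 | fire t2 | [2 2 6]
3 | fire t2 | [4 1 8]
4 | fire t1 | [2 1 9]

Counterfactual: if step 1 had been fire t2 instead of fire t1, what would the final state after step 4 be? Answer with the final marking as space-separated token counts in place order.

(re-executing from step 1 with the substitution; state before step 1: [2 3 3])
1 | fire t2 | [4 2 5]
2 | fire t2 | [6 1 7]
3 | fire t2 | [8 0 9]
4 | fire t1 | [6 0 10]

6 0 10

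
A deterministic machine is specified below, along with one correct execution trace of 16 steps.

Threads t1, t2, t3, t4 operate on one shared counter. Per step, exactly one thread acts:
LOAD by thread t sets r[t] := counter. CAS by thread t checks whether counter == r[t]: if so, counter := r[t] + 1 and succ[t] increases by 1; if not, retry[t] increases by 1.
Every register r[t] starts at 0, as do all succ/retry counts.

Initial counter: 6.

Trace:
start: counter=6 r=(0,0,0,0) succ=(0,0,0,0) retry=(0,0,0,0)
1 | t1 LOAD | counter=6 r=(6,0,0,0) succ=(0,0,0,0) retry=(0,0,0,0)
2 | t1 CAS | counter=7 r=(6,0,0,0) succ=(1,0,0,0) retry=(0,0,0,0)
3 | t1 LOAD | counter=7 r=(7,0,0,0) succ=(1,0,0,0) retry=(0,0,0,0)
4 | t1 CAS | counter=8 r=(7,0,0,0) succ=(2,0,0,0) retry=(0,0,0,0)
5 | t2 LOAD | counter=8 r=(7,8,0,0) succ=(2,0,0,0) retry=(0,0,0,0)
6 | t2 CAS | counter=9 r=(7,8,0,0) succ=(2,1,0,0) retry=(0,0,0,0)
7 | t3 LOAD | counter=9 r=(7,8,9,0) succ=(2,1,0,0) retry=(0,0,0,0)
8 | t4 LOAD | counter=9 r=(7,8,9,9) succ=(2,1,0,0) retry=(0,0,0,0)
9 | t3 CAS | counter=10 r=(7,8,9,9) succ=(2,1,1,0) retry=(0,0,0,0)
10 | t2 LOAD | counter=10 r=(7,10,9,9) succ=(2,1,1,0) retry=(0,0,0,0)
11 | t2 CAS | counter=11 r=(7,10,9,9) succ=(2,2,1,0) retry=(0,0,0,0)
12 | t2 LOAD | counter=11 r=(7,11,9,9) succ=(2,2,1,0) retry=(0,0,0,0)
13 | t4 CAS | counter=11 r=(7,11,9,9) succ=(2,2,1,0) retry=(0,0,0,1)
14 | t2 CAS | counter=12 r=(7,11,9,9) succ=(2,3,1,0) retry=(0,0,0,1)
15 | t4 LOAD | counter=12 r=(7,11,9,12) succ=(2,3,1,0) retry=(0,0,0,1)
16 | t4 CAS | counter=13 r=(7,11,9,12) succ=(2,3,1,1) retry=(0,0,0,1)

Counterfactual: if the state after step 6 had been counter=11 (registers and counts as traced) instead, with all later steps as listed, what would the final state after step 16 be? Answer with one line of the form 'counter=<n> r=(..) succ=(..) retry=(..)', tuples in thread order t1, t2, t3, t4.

state after step 6 := counter=11 r=(7,8,0,0) succ=(2,1,0,0) retry=(0,0,0,0)
7 | t3 LOAD | counter=11 r=(7,8,11,0) succ=(2,1,0,0) retry=(0,0,0,0)
8 | t4 LOAD | counter=11 r=(7,8,11,11) succ=(2,1,0,0) retry=(0,0,0,0)
9 | t3 CAS | counter=12 r=(7,8,11,11) succ=(2,1,1,0) retry=(0,0,0,0)
10 | t2 LOAD | counter=12 r=(7,12,11,11) succ=(2,1,1,0) retry=(0,0,0,0)
11 | t2 CAS | counter=13 r=(7,12,11,11) succ=(2,2,1,0) retry=(0,0,0,0)
12 | t2 LOAD | counter=13 r=(7,13,11,11) succ=(2,2,1,0) retry=(0,0,0,0)
13 | t4 CAS | counter=13 r=(7,13,11,11) succ=(2,2,1,0) retry=(0,0,0,1)
14 | t2 CAS | counter=14 r=(7,13,11,11) succ=(2,3,1,0) retry=(0,0,0,1)
15 | t4 LOAD | counter=14 r=(7,13,11,14) succ=(2,3,1,0) retry=(0,0,0,1)
16 | t4 CAS | counter=15 r=(7,13,11,14) succ=(2,3,1,1) retry=(0,0,0,1)

counter=15 r=(7,13,11,14) succ=(2,3,1,1) retry=(0,0,0,1)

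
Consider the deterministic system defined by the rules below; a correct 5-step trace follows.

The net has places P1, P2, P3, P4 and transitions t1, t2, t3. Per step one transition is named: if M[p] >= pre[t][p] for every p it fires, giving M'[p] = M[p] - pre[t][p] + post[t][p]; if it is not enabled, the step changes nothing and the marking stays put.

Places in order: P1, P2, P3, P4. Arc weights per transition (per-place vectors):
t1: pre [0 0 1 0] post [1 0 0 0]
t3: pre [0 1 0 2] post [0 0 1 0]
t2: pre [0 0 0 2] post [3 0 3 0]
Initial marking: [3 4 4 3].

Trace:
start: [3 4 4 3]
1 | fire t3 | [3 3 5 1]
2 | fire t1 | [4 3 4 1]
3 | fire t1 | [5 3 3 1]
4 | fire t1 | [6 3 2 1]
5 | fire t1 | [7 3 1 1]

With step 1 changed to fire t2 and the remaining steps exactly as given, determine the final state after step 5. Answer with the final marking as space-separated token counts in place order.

(re-executing from step 1 with the substitution; state before step 1: [3 4 4 3])
1 | fire t2 | [6 4 7 1]
2 | fire t1 | [7 4 6 1]
3 | fire t1 | [8 4 5 1]
4 | fire t1 | [9 4 4 1]
5 | fire t1 | [10 4 3 1]

10 4 3 1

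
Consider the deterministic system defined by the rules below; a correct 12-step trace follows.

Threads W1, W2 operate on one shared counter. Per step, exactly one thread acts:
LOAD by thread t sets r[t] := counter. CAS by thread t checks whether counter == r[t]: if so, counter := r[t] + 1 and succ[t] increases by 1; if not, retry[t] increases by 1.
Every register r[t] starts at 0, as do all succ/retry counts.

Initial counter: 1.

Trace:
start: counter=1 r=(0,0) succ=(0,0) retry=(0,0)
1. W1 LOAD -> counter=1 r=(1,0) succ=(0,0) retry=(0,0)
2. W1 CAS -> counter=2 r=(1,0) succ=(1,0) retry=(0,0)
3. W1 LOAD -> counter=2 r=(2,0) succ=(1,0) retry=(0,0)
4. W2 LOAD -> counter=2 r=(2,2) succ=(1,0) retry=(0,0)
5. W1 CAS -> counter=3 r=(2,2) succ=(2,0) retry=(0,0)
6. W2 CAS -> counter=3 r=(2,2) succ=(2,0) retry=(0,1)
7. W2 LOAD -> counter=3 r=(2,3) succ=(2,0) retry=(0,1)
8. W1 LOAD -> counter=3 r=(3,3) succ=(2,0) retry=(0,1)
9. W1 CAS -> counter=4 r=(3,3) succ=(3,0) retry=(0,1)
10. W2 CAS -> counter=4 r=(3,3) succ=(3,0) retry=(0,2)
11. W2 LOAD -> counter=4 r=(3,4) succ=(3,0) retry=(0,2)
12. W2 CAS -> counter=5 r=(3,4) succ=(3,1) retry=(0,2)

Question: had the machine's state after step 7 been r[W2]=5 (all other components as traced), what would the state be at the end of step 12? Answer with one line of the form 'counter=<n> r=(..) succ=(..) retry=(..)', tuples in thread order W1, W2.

counter=5 r=(3,4) succ=(3,1) retry=(0,2)

state after step 7 := counter=3 r=(2,5) succ=(2,0) retry=(0,1)
8. W1 LOAD -> counter=3 r=(3,5) succ=(2,0) retry=(0,1)
9. W1 CAS -> counter=4 r=(3,5) succ=(3,0) retry=(0,1)
10. W2 CAS -> counter=4 r=(3,5) succ=(3,0) retry=(0,2)
11. W2 LOAD -> counter=4 r=(3,4) succ=(3,0) retry=(0,2)
12. W2 CAS -> counter=5 r=(3,4) succ=(3,1) retry=(0,2)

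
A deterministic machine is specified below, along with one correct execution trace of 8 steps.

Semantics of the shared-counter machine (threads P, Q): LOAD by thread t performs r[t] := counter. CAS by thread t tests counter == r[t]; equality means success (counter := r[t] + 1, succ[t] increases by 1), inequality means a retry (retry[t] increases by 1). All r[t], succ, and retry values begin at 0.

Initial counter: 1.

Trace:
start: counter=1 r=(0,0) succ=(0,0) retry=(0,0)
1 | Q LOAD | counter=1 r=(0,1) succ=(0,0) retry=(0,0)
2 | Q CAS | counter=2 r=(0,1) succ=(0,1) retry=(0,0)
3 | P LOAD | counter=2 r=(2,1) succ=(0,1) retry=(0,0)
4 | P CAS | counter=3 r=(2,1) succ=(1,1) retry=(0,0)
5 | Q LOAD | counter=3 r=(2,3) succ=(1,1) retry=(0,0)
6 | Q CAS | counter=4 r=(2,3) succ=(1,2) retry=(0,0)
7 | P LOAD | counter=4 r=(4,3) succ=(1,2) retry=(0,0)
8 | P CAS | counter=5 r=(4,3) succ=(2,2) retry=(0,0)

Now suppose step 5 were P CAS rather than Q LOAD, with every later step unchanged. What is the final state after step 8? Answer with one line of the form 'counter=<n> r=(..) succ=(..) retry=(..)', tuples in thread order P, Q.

counter=4 r=(3,1) succ=(2,1) retry=(1,1)

(re-executing from step 5 with the substitution; state before step 5: counter=3 r=(2,1) succ=(1,1) retry=(0,0))
5 | P CAS | counter=3 r=(2,1) succ=(1,1) retry=(1,0)
6 | Q CAS | counter=3 r=(2,1) succ=(1,1) retry=(1,1)
7 | P LOAD | counter=3 r=(3,1) succ=(1,1) retry=(1,1)
8 | P CAS | counter=4 r=(3,1) succ=(2,1) retry=(1,1)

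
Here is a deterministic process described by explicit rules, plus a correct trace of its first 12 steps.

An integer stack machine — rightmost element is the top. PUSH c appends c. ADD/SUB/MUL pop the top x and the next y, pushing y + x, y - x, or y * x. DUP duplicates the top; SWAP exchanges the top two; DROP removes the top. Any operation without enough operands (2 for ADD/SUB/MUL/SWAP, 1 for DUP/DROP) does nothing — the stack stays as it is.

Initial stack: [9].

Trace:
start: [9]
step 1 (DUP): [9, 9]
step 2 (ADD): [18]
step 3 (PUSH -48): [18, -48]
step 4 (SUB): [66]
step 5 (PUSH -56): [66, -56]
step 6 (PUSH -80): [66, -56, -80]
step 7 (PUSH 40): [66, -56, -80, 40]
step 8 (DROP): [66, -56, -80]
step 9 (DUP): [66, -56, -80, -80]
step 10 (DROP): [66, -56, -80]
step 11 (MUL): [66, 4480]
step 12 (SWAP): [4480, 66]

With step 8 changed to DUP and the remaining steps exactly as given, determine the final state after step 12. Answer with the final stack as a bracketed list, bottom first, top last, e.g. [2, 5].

(re-executing from step 8 with the substitution; state before step 8: [66, -56, -80, 40])
step 8 (DUP): [66, -56, -80, 40, 40]
step 9 (DUP): [66, -56, -80, 40, 40, 40]
step 10 (DROP): [66, -56, -80, 40, 40]
step 11 (MUL): [66, -56, -80, 1600]
step 12 (SWAP): [66, -56, 1600, -80]

[66, -56, 1600, -80]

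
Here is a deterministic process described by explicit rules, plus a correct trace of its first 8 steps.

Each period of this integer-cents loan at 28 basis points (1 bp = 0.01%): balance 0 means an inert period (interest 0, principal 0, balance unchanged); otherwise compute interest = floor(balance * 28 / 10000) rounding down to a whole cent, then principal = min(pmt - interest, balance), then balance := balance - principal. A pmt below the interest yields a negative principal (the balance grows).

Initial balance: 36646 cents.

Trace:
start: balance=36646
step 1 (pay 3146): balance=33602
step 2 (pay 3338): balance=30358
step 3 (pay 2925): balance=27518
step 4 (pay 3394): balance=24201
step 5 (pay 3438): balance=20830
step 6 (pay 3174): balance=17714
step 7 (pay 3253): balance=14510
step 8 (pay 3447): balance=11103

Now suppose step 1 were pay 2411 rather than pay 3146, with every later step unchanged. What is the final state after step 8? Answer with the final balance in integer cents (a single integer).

11852

(re-executing from step 1 with the substitution; state before step 1: balance=36646)
step 1 (pay 2411): balance=34337
step 2 (pay 3338): balance=31095
step 3 (pay 2925): balance=28257
step 4 (pay 3394): balance=24942
step 5 (pay 3438): balance=21573
step 6 (pay 3174): balance=18459
step 7 (pay 3253): balance=15257
step 8 (pay 3447): balance=11852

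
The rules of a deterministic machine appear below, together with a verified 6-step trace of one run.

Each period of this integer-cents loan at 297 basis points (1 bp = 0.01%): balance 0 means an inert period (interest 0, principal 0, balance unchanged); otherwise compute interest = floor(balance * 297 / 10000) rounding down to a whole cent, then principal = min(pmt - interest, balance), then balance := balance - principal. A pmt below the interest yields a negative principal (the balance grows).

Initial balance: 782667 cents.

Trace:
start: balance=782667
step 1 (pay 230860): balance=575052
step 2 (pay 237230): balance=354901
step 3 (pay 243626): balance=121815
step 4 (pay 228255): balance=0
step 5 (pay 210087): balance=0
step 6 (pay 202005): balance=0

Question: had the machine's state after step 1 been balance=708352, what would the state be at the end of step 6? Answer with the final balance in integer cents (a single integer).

state after step 1 := balance=708352
step 2 (pay 237230): balance=492160
step 3 (pay 243626): balance=263151
step 4 (pay 228255): balance=42711
step 5 (pay 210087): balance=0
step 6 (pay 202005): balance=0

0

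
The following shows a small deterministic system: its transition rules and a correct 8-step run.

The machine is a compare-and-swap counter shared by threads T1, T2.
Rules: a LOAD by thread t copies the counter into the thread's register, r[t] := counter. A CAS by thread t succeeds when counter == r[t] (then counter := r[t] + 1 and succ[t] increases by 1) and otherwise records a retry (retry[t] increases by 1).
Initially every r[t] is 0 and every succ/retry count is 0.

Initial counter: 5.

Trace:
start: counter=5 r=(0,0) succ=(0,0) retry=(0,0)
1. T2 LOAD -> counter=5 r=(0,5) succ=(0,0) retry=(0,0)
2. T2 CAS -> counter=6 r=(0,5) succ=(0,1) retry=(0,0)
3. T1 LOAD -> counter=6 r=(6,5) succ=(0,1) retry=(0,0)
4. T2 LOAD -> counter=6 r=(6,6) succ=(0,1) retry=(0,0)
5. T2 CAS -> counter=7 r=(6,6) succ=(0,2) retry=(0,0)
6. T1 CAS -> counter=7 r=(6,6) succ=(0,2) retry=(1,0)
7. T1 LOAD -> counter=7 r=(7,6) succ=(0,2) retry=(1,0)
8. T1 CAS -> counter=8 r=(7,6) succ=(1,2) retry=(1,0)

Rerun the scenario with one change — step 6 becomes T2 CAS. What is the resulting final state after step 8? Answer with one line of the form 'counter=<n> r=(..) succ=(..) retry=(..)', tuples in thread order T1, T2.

(re-executing from step 6 with the substitution; state before step 6: counter=7 r=(6,6) succ=(0,2) retry=(0,0))
6. T2 CAS -> counter=7 r=(6,6) succ=(0,2) retry=(0,1)
7. T1 LOAD -> counter=7 r=(7,6) succ=(0,2) retry=(0,1)
8. T1 CAS -> counter=8 r=(7,6) succ=(1,2) retry=(0,1)

counter=8 r=(7,6) succ=(1,2) retry=(0,1)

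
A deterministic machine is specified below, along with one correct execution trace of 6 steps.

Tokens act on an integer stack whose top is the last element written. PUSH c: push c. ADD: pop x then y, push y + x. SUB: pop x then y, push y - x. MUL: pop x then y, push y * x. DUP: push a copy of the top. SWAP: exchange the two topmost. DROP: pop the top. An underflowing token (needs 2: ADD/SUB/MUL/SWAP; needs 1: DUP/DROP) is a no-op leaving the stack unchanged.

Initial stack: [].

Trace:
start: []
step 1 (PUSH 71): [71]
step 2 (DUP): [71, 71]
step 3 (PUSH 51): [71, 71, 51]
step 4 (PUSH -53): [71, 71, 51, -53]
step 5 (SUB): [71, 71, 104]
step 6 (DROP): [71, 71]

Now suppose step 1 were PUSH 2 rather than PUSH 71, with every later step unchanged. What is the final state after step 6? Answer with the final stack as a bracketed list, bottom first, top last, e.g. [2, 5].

(re-executing from step 1 with the substitution; state before step 1: [])
step 1 (PUSH 2): [2]
step 2 (DUP): [2, 2]
step 3 (PUSH 51): [2, 2, 51]
step 4 (PUSH -53): [2, 2, 51, -53]
step 5 (SUB): [2, 2, 104]
step 6 (DROP): [2, 2]

[2, 2]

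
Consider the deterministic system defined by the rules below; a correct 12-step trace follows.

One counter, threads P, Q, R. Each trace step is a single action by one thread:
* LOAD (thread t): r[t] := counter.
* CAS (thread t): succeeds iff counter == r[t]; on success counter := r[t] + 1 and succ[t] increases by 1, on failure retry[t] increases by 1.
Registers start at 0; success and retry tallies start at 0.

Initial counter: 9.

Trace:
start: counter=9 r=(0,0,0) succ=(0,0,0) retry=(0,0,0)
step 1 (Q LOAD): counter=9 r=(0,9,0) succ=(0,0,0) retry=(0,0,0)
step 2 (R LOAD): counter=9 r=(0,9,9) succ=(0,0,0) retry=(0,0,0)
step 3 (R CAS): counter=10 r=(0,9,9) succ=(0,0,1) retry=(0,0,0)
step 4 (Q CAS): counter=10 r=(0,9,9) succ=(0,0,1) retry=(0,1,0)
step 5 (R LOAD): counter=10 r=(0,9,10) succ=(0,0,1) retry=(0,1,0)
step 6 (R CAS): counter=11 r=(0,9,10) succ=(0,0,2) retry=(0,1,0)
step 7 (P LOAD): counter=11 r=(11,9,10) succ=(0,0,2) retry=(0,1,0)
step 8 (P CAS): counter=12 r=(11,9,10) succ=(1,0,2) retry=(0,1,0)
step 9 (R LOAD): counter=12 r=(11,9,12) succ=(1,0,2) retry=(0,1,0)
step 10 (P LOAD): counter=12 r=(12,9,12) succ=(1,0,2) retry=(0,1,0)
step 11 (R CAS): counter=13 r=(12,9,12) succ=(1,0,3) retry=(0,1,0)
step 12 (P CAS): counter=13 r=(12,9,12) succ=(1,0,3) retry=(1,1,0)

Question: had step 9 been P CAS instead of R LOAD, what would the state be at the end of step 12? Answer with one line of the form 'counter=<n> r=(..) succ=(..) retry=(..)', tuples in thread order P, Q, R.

counter=13 r=(12,9,10) succ=(2,0,2) retry=(1,1,1)

(re-executing from step 9 with the substitution; state before step 9: counter=12 r=(11,9,10) succ=(1,0,2) retry=(0,1,0))
step 9 (P CAS): counter=12 r=(11,9,10) succ=(1,0,2) retry=(1,1,0)
step 10 (P LOAD): counter=12 r=(12,9,10) succ=(1,0,2) retry=(1,1,0)
step 11 (R CAS): counter=12 r=(12,9,10) succ=(1,0,2) retry=(1,1,1)
step 12 (P CAS): counter=13 r=(12,9,10) succ=(2,0,2) retry=(1,1,1)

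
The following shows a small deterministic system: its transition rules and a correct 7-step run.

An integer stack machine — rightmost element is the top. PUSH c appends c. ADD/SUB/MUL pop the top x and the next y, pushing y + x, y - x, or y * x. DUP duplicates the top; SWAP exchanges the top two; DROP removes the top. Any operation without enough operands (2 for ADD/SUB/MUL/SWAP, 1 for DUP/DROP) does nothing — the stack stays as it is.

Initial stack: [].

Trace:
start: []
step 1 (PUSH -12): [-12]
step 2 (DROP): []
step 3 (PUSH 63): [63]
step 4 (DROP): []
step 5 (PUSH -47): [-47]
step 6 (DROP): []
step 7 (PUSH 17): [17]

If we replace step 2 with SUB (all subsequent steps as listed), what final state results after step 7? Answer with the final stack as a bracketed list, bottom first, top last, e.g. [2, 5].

[-12, 17]

(re-executing from step 2 with the substitution; state before step 2: [-12])
step 2 (SUB): [-12]
step 3 (PUSH 63): [-12, 63]
step 4 (DROP): [-12]
step 5 (PUSH -47): [-12, -47]
step 6 (DROP): [-12]
step 7 (PUSH 17): [-12, 17]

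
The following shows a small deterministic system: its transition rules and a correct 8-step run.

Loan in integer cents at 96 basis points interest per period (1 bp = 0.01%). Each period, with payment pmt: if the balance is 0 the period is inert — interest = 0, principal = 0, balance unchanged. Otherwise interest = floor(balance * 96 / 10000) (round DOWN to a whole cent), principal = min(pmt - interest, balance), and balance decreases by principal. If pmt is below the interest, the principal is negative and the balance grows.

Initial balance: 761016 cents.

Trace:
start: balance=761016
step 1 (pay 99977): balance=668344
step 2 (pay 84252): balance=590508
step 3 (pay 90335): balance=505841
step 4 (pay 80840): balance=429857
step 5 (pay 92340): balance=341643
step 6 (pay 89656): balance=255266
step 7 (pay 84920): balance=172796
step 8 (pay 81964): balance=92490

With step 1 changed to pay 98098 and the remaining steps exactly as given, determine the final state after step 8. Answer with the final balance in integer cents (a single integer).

94500

(re-executing from step 1 with the substitution; state before step 1: balance=761016)
step 1 (pay 98098): balance=670223
step 2 (pay 84252): balance=592405
step 3 (pay 90335): balance=507757
step 4 (pay 80840): balance=431791
step 5 (pay 92340): balance=343596
step 6 (pay 89656): balance=257238
step 7 (pay 84920): balance=174787
step 8 (pay 81964): balance=94500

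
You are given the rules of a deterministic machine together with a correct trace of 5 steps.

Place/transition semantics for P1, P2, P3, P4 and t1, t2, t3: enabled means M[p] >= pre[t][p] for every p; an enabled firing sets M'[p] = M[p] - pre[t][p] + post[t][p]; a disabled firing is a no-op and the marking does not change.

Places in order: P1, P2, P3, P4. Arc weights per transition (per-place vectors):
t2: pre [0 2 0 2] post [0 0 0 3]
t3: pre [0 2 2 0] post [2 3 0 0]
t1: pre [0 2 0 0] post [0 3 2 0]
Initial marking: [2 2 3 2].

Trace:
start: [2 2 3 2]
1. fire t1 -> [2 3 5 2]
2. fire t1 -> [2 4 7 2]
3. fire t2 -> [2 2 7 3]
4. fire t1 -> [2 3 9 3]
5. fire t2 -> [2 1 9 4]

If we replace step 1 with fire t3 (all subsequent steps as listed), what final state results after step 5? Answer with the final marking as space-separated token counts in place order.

(re-executing from step 1 with the substitution; state before step 1: [2 2 3 2])
1. fire t3 -> [4 3 1 2]
2. fire t1 -> [4 4 3 2]
3. fire t2 -> [4 2 3 3]
4. fire t1 -> [4 3 5 3]
5. fire t2 -> [4 1 5 4]

4 1 5 4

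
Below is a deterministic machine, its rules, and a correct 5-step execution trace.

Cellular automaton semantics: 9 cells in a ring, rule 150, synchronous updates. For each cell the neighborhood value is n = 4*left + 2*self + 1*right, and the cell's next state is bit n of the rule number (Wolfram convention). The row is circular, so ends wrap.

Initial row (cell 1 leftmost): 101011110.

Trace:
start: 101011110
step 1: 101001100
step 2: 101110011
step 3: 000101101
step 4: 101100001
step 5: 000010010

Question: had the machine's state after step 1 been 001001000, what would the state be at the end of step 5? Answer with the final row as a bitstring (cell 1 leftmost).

111001110

state after step 1 := 001001000
step 2: 011111100
step 3: 101111010
step 4: 100110010
step 5: 111001110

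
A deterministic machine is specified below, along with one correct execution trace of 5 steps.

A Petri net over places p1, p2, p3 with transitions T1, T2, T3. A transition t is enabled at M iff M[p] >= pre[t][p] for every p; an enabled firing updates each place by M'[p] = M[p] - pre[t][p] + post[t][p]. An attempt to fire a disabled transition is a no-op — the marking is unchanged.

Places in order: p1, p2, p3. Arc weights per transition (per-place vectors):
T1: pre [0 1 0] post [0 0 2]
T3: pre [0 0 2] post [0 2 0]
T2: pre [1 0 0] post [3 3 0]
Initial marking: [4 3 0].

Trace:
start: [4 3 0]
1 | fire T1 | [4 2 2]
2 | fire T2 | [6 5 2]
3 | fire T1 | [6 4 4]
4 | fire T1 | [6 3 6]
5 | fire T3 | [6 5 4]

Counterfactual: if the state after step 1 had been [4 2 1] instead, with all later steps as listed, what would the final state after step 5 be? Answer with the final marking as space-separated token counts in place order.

6 5 3

state after step 1 := [4 2 1]
2 | fire T2 | [6 5 1]
3 | fire T1 | [6 4 3]
4 | fire T1 | [6 3 5]
5 | fire T3 | [6 5 3]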